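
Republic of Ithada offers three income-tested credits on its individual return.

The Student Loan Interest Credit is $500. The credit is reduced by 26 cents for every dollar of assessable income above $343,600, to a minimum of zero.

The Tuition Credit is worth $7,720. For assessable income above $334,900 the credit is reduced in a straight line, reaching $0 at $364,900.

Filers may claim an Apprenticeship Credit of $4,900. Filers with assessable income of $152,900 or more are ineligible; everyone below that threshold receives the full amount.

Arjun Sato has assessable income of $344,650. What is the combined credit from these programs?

$5,438

Student Loan Interest Credit: 26% of the $1,050 excess over $343,600 is $273; credit = $500 − $273 = $227.
Tuition Credit: $344,650 is $9,750 into a $30,000 phase-out range, leaving 20,250/30,000 of the credit: $7,720 × 20,250/30,000 = $5,211.
Apprenticeship Credit: $344,650 meets or exceeds the $152,900 cutoff, so the credit is $0.
Total: $227 + $5,211 + $0 = $5,438.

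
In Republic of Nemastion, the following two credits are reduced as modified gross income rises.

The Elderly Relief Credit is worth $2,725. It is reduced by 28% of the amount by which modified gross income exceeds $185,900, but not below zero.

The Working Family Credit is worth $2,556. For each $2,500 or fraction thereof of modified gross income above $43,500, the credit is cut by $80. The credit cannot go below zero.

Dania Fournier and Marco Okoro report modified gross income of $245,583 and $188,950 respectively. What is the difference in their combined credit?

$1,871

Dania ($245,583): Elderly Relief Credit: 28% of the $59,683 excess over $185,900 is $16,711.24 ≥ base, so the credit is $0. Working Family Credit: income exceeds $43,500 by $202,083 → 81 increments × $80 = $6,480 ≥ base, so the credit is $0. total $0 + $0 = $0
Marco ($188,950): Elderly Relief Credit: 28% of the $3,050 excess over $185,900 is $854; credit = $2,725 − $854 = $1,871. Working Family Credit: income exceeds $43,500 by $145,450 → 59 increments × $80 = $4,720 ≥ base, so the credit is $0. total $1,871 + $0 = $1,871
Difference: |$0 − $1,871| = $1,871.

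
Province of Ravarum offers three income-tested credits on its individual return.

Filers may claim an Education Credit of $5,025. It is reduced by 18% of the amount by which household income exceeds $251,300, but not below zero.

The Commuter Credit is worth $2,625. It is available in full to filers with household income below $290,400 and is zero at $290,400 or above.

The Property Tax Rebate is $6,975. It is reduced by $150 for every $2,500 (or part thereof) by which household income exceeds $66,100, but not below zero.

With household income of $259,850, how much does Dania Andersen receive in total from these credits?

Education Credit: 18% of the $8,550 excess over $251,300 is $1,539; credit = $5,025 − $1,539 = $3,486.
Commuter Credit: $259,850 is below the $290,400 cutoff, so the full $2,625 applies.
Property Tax Rebate: income exceeds $66,100 by $193,750 → 78 increments × $150 = $11,700 ≥ base, so the credit is $0.
Total: $3,486 + $2,625 + $0 = $6,111.

$6,111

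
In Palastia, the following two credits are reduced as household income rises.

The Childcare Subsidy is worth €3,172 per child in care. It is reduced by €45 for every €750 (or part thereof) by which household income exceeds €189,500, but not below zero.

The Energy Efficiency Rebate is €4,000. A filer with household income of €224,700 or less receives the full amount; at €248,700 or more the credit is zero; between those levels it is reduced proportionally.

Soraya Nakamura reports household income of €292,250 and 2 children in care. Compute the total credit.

€179

Childcare Subsidy: base = 2 × €3,172 = €6,344. income exceeds €189,500 by €102,750, which is 137 full-or-partial €750 increments; reduction = 137 × €45 = €6,165, leaving €179.
Energy Efficiency Rebate: €292,250 is at or above €248,700, so the credit is €0.
Total: €179 + €0 = €179.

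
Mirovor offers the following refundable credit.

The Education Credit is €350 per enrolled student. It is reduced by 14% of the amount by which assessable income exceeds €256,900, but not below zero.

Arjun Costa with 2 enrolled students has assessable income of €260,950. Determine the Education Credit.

Education Credit: base = 2 × €350 = €700. 14% of the €4,050 excess over €256,900 is €567; credit = €700 − €567 = €133.

€133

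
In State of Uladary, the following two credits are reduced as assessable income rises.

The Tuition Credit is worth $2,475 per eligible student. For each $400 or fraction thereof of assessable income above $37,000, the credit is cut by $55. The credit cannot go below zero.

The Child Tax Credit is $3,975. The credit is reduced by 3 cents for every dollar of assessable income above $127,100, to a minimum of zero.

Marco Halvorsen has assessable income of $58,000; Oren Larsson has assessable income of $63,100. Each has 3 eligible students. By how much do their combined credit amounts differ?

$715

Marco ($58,000): Tuition Credit: base = 3 × $2,475 = $7,425. income exceeds $37,000 by $21,000, which is 53 full-or-partial $400 increments; reduction = 53 × $55 = $2,915, leaving $4,510. Child Tax Credit: $58,000 is at or below the $127,100 threshold, so the full $3,975 applies. total $4,510 + $3,975 = $8,485
Oren ($63,100): Tuition Credit: base = 3 × $2,475 = $7,425. income exceeds $37,000 by $26,100, which is 66 full-or-partial $400 increments; reduction = 66 × $55 = $3,630, leaving $3,795. Child Tax Credit: $63,100 is at or below the $127,100 threshold, so the full $3,975 applies. total $3,795 + $3,975 = $7,770
Difference: |$8,485 − $7,770| = $715.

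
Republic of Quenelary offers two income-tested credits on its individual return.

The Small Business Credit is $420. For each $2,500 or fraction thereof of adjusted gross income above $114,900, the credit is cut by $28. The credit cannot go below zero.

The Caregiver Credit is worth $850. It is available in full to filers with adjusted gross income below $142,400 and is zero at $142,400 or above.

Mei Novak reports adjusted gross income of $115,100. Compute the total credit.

$1,242

Small Business Credit: income exceeds $114,900 by $200, which is 1 full-or-partial $2,500 increment; reduction = 1 × $28 = $28, leaving $392.
Caregiver Credit: $115,100 is below the $142,400 cutoff, so the full $850 applies.
Total: $392 + $850 = $1,242.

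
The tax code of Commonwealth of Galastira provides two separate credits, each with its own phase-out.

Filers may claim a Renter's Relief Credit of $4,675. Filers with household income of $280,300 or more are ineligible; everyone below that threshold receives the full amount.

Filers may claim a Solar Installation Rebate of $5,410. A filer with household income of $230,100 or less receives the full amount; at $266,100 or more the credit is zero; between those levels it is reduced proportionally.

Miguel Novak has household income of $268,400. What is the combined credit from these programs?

$4,675

Renter's Relief Credit: $268,400 is below the $280,300 cutoff, so the full $4,675 applies.
Solar Installation Rebate: $268,400 is at or above $266,100, so the credit is $0.
Total: $4,675 + $0 = $4,675.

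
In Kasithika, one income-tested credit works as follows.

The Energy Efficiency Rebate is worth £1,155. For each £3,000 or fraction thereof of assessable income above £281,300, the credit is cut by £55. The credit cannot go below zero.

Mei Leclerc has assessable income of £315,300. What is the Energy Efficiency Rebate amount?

£495

Energy Efficiency Rebate: income exceeds £281,300 by £34,000, which is 12 full-or-partial £3,000 increments; reduction = 12 × £55 = £660, leaving £495.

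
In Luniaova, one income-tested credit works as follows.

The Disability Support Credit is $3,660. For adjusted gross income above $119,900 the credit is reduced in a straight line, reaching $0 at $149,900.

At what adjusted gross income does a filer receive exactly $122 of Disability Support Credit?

$122 is 122/3,660 of the full $3,660, so 3,538/3,660 of the $30,000 range has been used: income = $119,900 + $30,000 × 3,538/3,660 = $148,900.

$148,900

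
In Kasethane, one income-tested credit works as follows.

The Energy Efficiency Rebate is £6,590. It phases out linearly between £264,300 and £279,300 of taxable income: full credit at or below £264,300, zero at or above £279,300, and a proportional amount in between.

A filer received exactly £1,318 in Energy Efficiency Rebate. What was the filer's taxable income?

£1,318 is 1,318/6,590 of the full £6,590, so 5,272/6,590 of the £15,000 range has been used: income = £264,300 + £15,000 × 5,272/6,590 = £276,300.

£276,300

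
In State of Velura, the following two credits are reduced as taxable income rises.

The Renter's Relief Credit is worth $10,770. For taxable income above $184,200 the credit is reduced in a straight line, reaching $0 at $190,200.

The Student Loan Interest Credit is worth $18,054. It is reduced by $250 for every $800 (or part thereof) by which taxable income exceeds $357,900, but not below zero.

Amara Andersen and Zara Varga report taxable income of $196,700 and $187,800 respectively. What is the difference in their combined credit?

$4,308

Amara ($196,700): Renter's Relief Credit: $196,700 is at or above $190,200, so the credit is $0. Student Loan Interest Credit: $196,700 is at or below the $357,900 threshold, so the full $18,054 applies. total $0 + $18,054 = $18,054
Zara ($187,800): Renter's Relief Credit: $187,800 is $3,600 into a $6,000 phase-out range, leaving 2,400/6,000 of the credit: $10,770 × 2,400/6,000 = $4,308. Student Loan Interest Credit: $187,800 is at or below the $357,900 threshold, so the full $18,054 applies. total $4,308 + $18,054 = $22,362
Difference: |$18,054 − $22,362| = $4,308.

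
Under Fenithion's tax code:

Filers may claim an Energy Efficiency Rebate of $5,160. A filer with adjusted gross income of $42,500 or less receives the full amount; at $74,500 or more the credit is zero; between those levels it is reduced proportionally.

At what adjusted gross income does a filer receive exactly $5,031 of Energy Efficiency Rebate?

$5,031 is 5,031/5,160 of the full $5,160, so 129/5,160 of the $32,000 range has been used: income = $42,500 + $32,000 × 129/5,160 = $43,300.

$43,300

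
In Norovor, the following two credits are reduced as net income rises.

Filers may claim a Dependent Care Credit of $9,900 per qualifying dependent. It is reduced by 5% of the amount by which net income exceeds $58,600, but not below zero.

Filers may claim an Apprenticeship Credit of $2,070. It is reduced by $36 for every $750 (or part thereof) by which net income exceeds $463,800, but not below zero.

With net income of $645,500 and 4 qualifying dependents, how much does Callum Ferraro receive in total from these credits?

Dependent Care Credit: base = 4 × $9,900 = $39,600. 5% of the $586,900 excess over $58,600 is $29,345; credit = $39,600 − $29,345 = $10,255.
Apprenticeship Credit: income exceeds $463,800 by $181,700 → 243 increments × $36 = $8,748 ≥ base, so the credit is $0.
Total: $10,255 + $0 = $10,255.

$10,255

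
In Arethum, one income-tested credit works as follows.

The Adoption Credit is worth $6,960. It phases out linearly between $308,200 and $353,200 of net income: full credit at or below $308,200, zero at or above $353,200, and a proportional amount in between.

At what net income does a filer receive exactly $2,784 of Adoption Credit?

$2,784 is 2,784/6,960 of the full $6,960, so 4,176/6,960 of the $45,000 range has been used: income = $308,200 + $45,000 × 4,176/6,960 = $335,200.

$335,200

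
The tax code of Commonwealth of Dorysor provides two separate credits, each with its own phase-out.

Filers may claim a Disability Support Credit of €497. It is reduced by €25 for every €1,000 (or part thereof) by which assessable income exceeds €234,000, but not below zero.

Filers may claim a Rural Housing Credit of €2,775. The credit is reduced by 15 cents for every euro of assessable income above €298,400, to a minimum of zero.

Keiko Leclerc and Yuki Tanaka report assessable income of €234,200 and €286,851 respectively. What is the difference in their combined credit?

Keiko (€234,200): Disability Support Credit: income exceeds €234,000 by €200, which is 1 full-or-partial €1,000 increment; reduction = 1 × €25 = €25, leaving €472. Rural Housing Credit: €234,200 is at or below the €298,400 threshold, so the full €2,775 applies. total €472 + €2,775 = €3,247
Yuki (€286,851): Disability Support Credit: income exceeds €234,000 by €52,851 → 53 increments × €25 = €1,325 ≥ base, so the credit is €0. Rural Housing Credit: €286,851 is at or below the €298,400 threshold, so the full €2,775 applies. total €0 + €2,775 = €2,775
Difference: |€3,247 − €2,775| = €472.

€472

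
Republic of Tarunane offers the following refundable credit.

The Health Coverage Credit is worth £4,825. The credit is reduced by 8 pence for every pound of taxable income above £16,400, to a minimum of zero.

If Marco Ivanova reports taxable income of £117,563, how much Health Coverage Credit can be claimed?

£0

Health Coverage Credit: 8% of the £101,163 excess over £16,400 is £8,093.04 ≥ base, so the credit is £0.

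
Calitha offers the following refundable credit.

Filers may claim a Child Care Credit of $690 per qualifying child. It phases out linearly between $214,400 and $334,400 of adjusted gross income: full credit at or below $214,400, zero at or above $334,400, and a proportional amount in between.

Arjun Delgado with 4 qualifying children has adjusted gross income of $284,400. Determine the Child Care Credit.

$1,150

Child Care Credit: base = 4 × $690 = $2,760. $284,400 is $70,000 into a $120,000 phase-out range, leaving 50,000/120,000 of the credit: $2,760 × 50,000/120,000 = $1,150.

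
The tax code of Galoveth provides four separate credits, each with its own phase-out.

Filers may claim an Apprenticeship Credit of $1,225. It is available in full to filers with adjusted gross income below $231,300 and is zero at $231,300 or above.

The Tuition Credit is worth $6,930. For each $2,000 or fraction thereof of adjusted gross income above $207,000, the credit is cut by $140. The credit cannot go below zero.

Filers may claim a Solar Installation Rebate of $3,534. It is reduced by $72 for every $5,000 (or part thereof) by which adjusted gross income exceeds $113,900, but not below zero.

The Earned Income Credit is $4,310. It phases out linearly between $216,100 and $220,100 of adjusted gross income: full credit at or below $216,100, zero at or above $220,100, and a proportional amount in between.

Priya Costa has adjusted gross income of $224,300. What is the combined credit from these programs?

$8,773

Apprenticeship Credit: $224,300 is below the $231,300 cutoff, so the full $1,225 applies.
Tuition Credit: income exceeds $207,000 by $17,300, which is 9 full-or-partial $2,000 increments; reduction = 9 × $140 = $1,260, leaving $5,670.
Solar Installation Rebate: income exceeds $113,900 by $110,400, which is 23 full-or-partial $5,000 increments; reduction = 23 × $72 = $1,656, leaving $1,878.
Earned Income Credit: $224,300 is at or above $220,100, so the credit is $0.
Total: $1,225 + $5,670 + $1,878 + $0 = $8,773.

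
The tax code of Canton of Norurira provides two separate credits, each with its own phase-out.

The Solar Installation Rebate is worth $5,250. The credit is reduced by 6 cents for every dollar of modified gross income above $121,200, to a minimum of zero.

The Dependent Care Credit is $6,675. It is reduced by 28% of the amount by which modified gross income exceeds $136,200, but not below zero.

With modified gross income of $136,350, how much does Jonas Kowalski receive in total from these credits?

$10,974

Solar Installation Rebate: 6% of the $15,150 excess over $121,200 is $909; credit = $5,250 − $909 = $4,341.
Dependent Care Credit: 28% of the $150 excess over $136,200 is $42; credit = $6,675 − $42 = $6,633.
Total: $4,341 + $6,633 = $10,974.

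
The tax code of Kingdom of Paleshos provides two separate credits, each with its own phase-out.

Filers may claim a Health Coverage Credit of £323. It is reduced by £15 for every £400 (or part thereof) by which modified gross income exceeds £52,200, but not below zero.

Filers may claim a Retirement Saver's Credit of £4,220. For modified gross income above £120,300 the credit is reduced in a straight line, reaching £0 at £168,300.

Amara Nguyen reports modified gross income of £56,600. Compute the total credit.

£4,378

Health Coverage Credit: income exceeds £52,200 by £4,400, which is 11 full-or-partial £400 increments; reduction = 11 × £15 = £165, leaving £158.
Retirement Saver's Credit: £56,600 is at or below the £120,300 threshold, so the full £4,220 applies.
Total: £158 + £4,220 = £4,378.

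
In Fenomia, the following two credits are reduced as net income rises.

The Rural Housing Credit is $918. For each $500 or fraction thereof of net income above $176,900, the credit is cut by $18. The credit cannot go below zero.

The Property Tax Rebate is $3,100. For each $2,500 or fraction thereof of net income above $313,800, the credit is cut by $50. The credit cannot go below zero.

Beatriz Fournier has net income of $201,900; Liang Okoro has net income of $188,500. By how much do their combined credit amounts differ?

$468

Beatriz ($201,900): Rural Housing Credit: income exceeds $176,900 by $25,000, which is 50 full-or-partial $500 increments; reduction = 50 × $18 = $900, leaving $18. Property Tax Rebate: $201,900 is at or below the $313,800 threshold, so the full $3,100 applies. total $18 + $3,100 = $3,118
Liang ($188,500): Rural Housing Credit: income exceeds $176,900 by $11,600, which is 24 full-or-partial $500 increments; reduction = 24 × $18 = $432, leaving $486. Property Tax Rebate: $188,500 is at or below the $313,800 threshold, so the full $3,100 applies. total $486 + $3,100 = $3,586
Difference: |$3,118 − $3,586| = $468.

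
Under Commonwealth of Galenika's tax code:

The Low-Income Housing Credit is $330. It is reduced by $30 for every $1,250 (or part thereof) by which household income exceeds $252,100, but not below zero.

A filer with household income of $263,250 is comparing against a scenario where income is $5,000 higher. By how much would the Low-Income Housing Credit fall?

$60

At $263,250 — income exceeds $252,100 by $11,150, which is 9 full-or-partial $1,250 increments; reduction = 9 × $30 = $270, leaving $60.
At $268,250 — income exceeds $252,100 by $16,150 → 13 increments × $30 = $390 ≥ base, so the credit is $0.
Lost: $60 − $0 = $60.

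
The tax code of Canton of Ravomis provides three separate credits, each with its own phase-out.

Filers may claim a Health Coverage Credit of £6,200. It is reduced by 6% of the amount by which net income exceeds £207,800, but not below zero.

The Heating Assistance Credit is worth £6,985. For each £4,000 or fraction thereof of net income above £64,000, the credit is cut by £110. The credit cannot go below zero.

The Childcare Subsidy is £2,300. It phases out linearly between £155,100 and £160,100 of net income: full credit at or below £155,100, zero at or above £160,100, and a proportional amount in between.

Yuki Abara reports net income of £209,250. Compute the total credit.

Health Coverage Credit: 6% of the £1,450 excess over £207,800 is £87; credit = £6,200 − £87 = £6,113.
Heating Assistance Credit: income exceeds £64,000 by £145,250, which is 37 full-or-partial £4,000 increments; reduction = 37 × £110 = £4,070, leaving £2,915.
Childcare Subsidy: £209,250 is at or above £160,100, so the credit is £0.
Total: £6,113 + £2,915 + £0 = £9,028.

£9,028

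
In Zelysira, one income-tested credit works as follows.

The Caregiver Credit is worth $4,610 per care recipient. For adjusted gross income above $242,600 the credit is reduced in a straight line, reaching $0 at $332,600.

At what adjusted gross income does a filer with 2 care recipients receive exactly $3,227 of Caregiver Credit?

$301,100

Full credit = 2 × $4,610 = $9,220.
$3,227 is 3,227/9,220 of the full $9,220, so 5,993/9,220 of the $90,000 range has been used: income = $242,600 + $90,000 × 5,993/9,220 = $301,100.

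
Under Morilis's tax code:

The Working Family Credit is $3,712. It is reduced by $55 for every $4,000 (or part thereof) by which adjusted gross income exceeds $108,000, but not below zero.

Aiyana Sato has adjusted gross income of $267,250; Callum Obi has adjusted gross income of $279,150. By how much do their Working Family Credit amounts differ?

$165

Aiyana ($267,250): Working Family Credit: income exceeds $108,000 by $159,250, which is 40 full-or-partial $4,000 increments; reduction = 40 × $55 = $2,200, leaving $1,512.
Callum ($279,150): Working Family Credit: income exceeds $108,000 by $171,150, which is 43 full-or-partial $4,000 increments; reduction = 43 × $55 = $2,365, leaving $1,347.
Difference: |$1,512 − $1,347| = $165.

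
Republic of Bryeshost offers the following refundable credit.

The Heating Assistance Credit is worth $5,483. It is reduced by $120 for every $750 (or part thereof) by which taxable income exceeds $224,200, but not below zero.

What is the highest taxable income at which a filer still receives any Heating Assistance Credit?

$257,950

After 45 increments the reduction is 45 × $120 = $5,400, leaving $83; one more increment wipes it out. Increment 45 ends at excess 45 × $750 = $33,750, so the highest qualifying income is $224,200 + $33,750 = $257,950.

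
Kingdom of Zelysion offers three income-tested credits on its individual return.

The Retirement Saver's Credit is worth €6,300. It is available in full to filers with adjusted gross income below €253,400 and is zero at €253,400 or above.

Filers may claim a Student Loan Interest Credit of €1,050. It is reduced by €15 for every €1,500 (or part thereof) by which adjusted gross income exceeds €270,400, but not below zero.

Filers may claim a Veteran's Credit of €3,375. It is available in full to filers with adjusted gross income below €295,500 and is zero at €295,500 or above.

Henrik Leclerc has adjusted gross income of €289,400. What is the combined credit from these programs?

€4,230

Retirement Saver's Credit: €289,400 meets or exceeds the €253,400 cutoff, so the credit is €0.
Student Loan Interest Credit: income exceeds €270,400 by €19,000, which is 13 full-or-partial €1,500 increments; reduction = 13 × €15 = €195, leaving €855.
Veteran's Credit: €289,400 is below the €295,500 cutoff, so the full €3,375 applies.
Total: €0 + €855 + €3,375 = €4,230.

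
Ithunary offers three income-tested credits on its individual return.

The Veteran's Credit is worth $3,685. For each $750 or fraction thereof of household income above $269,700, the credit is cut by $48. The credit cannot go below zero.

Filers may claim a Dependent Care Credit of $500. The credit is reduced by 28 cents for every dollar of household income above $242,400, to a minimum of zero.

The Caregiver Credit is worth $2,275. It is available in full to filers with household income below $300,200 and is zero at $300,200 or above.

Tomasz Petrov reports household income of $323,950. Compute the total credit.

$181

Veteran's Credit: income exceeds $269,700 by $54,250, which is 73 full-or-partial $750 increments; reduction = 73 × $48 = $3,504, leaving $181.
Dependent Care Credit: 28% of the $81,550 excess over $242,400 is $22,834 ≥ base, so the credit is $0.
Caregiver Credit: $323,950 meets or exceeds the $300,200 cutoff, so the credit is $0.
Total: $181 + $0 + $0 = $181.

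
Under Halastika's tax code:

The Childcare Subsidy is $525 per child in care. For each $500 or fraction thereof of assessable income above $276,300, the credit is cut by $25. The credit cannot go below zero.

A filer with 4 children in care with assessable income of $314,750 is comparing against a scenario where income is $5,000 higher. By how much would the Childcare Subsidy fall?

At $314,750 — base = 4 × $525 = $2,100. income exceeds $276,300 by $38,450, which is 77 full-or-partial $500 increments; reduction = 77 × $25 = $1,925, leaving $175.
At $319,750 — base = 4 × $525 = $2,100. income exceeds $276,300 by $43,450 → 87 increments × $25 = $2,175 ≥ base, so the credit is $0.
Lost: $175 − $0 = $175.

$175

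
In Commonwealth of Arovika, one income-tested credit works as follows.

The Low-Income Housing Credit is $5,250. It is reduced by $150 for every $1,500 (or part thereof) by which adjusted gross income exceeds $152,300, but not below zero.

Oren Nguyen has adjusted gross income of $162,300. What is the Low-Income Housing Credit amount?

Low-Income Housing Credit: income exceeds $152,300 by $10,000, which is 7 full-or-partial $1,500 increments; reduction = 7 × $150 = $1,050, leaving $4,200.

$4,200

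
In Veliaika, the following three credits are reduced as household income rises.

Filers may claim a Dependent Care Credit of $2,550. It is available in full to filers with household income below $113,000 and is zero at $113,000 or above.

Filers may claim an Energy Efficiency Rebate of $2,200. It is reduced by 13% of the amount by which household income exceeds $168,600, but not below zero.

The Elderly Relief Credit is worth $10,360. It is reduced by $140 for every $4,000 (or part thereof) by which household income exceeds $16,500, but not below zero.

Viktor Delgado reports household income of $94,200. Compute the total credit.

Dependent Care Credit: $94,200 is below the $113,000 cutoff, so the full $2,550 applies.
Energy Efficiency Rebate: $94,200 is at or below the $168,600 threshold, so the full $2,200 applies.
Elderly Relief Credit: income exceeds $16,500 by $77,700, which is 20 full-or-partial $4,000 increments; reduction = 20 × $140 = $2,800, leaving $7,560.
Total: $2,550 + $2,200 + $7,560 = $12,310.

$12,310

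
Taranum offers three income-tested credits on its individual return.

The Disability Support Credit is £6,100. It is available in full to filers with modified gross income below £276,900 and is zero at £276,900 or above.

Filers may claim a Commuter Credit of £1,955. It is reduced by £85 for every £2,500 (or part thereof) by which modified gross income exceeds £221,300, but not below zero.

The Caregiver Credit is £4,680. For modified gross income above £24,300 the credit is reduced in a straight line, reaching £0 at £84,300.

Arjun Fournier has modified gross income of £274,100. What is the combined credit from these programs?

Disability Support Credit: £274,100 is below the £276,900 cutoff, so the full £6,100 applies.
Commuter Credit: income exceeds £221,300 by £52,800, which is 22 full-or-partial £2,500 increments; reduction = 22 × £85 = £1,870, leaving £85.
Caregiver Credit: £274,100 is at or above £84,300, so the credit is £0.
Total: £6,100 + £85 + £0 = £6,185.

£6,185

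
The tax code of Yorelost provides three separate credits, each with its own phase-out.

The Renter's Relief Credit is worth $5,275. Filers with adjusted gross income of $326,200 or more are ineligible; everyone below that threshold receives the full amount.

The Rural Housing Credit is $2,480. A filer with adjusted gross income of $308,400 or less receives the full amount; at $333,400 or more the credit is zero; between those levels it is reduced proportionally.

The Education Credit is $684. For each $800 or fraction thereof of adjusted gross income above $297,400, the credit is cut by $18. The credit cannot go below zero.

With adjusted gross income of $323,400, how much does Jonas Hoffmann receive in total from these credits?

Renter's Relief Credit: $323,400 is below the $326,200 cutoff, so the full $5,275 applies.
Rural Housing Credit: $323,400 is $15,000 into a $25,000 phase-out range, leaving 10,000/25,000 of the credit: $2,480 × 10,000/25,000 = $992.
Education Credit: income exceeds $297,400 by $26,000, which is 33 full-or-partial $800 increments; reduction = 33 × $18 = $594, leaving $90.
Total: $5,275 + $992 + $90 = $6,357.

$6,357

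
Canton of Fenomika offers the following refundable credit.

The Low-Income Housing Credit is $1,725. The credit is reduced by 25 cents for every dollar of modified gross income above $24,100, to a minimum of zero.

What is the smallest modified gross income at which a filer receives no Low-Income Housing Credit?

The credit falls by 25% of each dollar above $24,100, so it reaches zero when the excess is $1,725 / 25% = $6,900: income = $24,100 + $6,900 = $31,000.

$31,000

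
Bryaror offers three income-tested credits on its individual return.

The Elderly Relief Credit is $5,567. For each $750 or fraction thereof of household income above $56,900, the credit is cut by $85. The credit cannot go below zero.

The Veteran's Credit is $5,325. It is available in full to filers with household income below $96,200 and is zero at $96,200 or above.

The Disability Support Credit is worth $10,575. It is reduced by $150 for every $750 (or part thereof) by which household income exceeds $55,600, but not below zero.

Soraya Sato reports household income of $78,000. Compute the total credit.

Elderly Relief Credit: income exceeds $56,900 by $21,100, which is 29 full-or-partial $750 increments; reduction = 29 × $85 = $2,465, leaving $3,102.
Veteran's Credit: $78,000 is below the $96,200 cutoff, so the full $5,325 applies.
Disability Support Credit: income exceeds $55,600 by $22,400, which is 30 full-or-partial $750 increments; reduction = 30 × $150 = $4,500, leaving $6,075.
Total: $3,102 + $5,325 + $6,075 = $14,502.

$14,502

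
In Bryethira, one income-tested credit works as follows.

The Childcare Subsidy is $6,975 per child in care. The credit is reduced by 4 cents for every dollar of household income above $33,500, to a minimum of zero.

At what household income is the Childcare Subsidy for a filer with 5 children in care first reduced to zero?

$905,375

Full credit = 5 × $6,975 = $34,875.
The credit falls by 4% of each dollar above $33,500, so it reaches zero when the excess is $34,875 / 4% = $871,875: income = $33,500 + $871,875 = $905,375.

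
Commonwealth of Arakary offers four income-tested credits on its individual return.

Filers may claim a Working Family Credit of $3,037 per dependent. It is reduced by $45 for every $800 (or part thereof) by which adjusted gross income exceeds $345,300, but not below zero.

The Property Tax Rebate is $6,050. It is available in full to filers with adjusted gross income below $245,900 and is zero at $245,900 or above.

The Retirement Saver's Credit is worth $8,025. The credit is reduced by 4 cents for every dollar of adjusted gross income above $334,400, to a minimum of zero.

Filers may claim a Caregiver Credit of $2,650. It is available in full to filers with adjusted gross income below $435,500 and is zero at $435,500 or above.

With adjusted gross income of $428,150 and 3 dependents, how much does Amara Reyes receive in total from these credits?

Working Family Credit: base = 3 × $3,037 = $9,111. income exceeds $345,300 by $82,850, which is 104 full-or-partial $800 increments; reduction = 104 × $45 = $4,680, leaving $4,431.
Property Tax Rebate: $428,150 meets or exceeds the $245,900 cutoff, so the credit is $0.
Retirement Saver's Credit: 4% of the $93,750 excess over $334,400 is $3,750; credit = $8,025 − $3,750 = $4,275.
Caregiver Credit: $428,150 is below the $435,500 cutoff, so the full $2,650 applies.
Total: $4,431 + $0 + $4,275 + $2,650 = $11,356.

$11,356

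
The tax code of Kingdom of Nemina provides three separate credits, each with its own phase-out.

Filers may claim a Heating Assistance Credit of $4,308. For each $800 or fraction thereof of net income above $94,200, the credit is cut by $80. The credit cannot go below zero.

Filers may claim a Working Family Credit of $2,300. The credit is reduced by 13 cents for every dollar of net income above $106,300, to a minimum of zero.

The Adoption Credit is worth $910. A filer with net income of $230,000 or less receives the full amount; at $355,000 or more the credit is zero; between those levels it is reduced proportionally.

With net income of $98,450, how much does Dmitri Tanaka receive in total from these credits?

$7,038

Heating Assistance Credit: income exceeds $94,200 by $4,250, which is 6 full-or-partial $800 increments; reduction = 6 × $80 = $480, leaving $3,828.
Working Family Credit: $98,450 is at or below the $106,300 threshold, so the full $2,300 applies.
Adoption Credit: $98,450 is at or below the $230,000 threshold, so the full $910 applies.
Total: $3,828 + $2,300 + $910 = $7,038.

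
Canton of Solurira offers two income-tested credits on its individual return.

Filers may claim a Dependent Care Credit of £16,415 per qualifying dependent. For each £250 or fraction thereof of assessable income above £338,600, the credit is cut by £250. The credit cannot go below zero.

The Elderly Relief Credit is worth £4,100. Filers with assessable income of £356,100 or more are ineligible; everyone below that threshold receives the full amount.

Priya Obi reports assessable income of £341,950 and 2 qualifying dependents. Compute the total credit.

Dependent Care Credit: base = 2 × £16,415 = £32,830. income exceeds £338,600 by £3,350, which is 14 full-or-partial £250 increments; reduction = 14 × £250 = £3,500, leaving £29,330.
Elderly Relief Credit: £341,950 is below the £356,100 cutoff, so the full £4,100 applies.
Total: £29,330 + £4,100 = £33,430.

£33,430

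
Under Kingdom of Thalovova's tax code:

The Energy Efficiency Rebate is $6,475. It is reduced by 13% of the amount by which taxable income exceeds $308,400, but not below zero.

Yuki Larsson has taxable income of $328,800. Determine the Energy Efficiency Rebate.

Energy Efficiency Rebate: 13% of the $20,400 excess over $308,400 is $2,652; credit = $6,475 − $2,652 = $3,823.

$3,823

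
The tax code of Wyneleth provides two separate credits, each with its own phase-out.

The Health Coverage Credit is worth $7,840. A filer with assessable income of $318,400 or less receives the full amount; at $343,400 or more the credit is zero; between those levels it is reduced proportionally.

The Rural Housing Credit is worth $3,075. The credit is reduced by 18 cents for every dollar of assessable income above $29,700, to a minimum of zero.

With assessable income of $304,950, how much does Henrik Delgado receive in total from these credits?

$7,840

Health Coverage Credit: $304,950 is at or below the $318,400 threshold, so the full $7,840 applies.
Rural Housing Credit: 18% of the $275,250 excess over $29,700 is $49,545 ≥ base, so the credit is $0.
Total: $7,840 + $0 = $7,840.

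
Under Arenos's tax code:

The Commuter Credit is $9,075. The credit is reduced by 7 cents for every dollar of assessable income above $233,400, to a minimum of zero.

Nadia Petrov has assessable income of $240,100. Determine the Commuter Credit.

Commuter Credit: 7% of the $6,700 excess over $233,400 is $469; credit = $9,075 − $469 = $8,606.

$8,606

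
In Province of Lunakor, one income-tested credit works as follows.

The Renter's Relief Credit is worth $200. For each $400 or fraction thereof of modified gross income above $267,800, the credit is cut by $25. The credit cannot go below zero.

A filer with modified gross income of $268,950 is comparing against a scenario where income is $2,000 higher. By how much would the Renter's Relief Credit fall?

$125

At $268,950 — income exceeds $267,800 by $1,150, which is 3 full-or-partial $400 increments; reduction = 3 × $25 = $75, leaving $125.
At $270,950 — income exceeds $267,800 by $3,150 → 8 increments × $25 = $200 ≥ base, so the credit is $0.
Lost: $125 − $0 = $125.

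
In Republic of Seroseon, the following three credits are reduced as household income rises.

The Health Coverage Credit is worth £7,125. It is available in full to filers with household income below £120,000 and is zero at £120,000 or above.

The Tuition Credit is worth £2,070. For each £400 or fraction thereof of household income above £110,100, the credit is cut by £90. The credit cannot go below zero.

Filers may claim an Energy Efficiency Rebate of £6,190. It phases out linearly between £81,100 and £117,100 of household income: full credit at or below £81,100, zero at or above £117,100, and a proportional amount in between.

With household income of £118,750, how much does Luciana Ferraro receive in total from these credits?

Health Coverage Credit: £118,750 is below the £120,000 cutoff, so the full £7,125 applies.
Tuition Credit: income exceeds £110,100 by £8,650, which is 22 full-or-partial £400 increments; reduction = 22 × £90 = £1,980, leaving £90.
Energy Efficiency Rebate: £118,750 is at or above £117,100, so the credit is £0.
Total: £7,125 + £90 + £0 = £7,215.

£7,215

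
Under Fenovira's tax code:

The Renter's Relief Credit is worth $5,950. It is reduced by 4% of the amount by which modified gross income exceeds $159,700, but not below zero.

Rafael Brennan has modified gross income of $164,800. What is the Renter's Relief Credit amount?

Renter's Relief Credit: 4% of the $5,100 excess over $159,700 is $204; credit = $5,950 − $204 = $5,746.

$5,746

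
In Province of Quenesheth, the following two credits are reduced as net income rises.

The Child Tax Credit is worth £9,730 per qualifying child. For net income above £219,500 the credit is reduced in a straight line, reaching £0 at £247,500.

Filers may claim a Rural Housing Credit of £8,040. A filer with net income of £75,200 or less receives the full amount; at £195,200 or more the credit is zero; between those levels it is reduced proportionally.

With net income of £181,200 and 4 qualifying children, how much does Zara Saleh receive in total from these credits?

£39,858

Child Tax Credit: base = 4 × £9,730 = £38,920. £181,200 is at or below the £219,500 threshold, so the full £38,920 applies.
Rural Housing Credit: £181,200 is £106,000 into a £120,000 phase-out range, leaving 14,000/120,000 of the credit: £8,040 × 14,000/120,000 = £938.
Total: £38,920 + £938 = £39,858.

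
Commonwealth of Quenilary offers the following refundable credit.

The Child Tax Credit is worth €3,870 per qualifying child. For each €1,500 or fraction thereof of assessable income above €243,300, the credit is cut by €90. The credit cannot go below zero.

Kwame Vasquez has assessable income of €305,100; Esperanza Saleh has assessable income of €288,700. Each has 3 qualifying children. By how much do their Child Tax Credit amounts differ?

Kwame (€305,100): Child Tax Credit: base = 3 × €3,870 = €11,610. income exceeds €243,300 by €61,800, which is 42 full-or-partial €1,500 increments; reduction = 42 × €90 = €3,780, leaving €7,830.
Esperanza (€288,700): Child Tax Credit: base = 3 × €3,870 = €11,610. income exceeds €243,300 by €45,400, which is 31 full-or-partial €1,500 increments; reduction = 31 × €90 = €2,790, leaving €8,820.
Difference: |€7,830 − €8,820| = €990.

€990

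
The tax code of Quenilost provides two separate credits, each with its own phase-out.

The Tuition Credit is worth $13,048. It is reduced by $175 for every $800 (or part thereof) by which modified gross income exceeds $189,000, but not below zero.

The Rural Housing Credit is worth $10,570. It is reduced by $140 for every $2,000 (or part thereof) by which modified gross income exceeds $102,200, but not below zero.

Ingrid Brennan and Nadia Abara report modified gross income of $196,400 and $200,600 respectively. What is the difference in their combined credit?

Ingrid ($196,400): Tuition Credit: income exceeds $189,000 by $7,400, which is 10 full-or-partial $800 increments; reduction = 10 × $175 = $1,750, leaving $11,298. Rural Housing Credit: income exceeds $102,200 by $94,200, which is 48 full-or-partial $2,000 increments; reduction = 48 × $140 = $6,720, leaving $3,850. total $11,298 + $3,850 = $15,148
Nadia ($200,600): Tuition Credit: income exceeds $189,000 by $11,600, which is 15 full-or-partial $800 increments; reduction = 15 × $175 = $2,625, leaving $10,423. Rural Housing Credit: income exceeds $102,200 by $98,400, which is 50 full-or-partial $2,000 increments; reduction = 50 × $140 = $7,000, leaving $3,570. total $10,423 + $3,570 = $13,993
Difference: |$15,148 − $13,993| = $1,155.

$1,155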